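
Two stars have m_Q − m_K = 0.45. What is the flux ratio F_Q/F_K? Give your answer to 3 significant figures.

0.661

F_Q/F_K = 10^(−(m_Q − m_K)/2.5) = 10^(-0.45/2.5) = 10^-0.180 = 0.6607.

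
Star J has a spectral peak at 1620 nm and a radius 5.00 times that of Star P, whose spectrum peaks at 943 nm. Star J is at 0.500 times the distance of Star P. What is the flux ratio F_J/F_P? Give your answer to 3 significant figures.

Wien's law: T_J/T_P = λ_P/λ_J = 943/1620 = 0.5821.
L_J/L_P = (R_J/R_P)²(T_J/T_P)⁴ = (5.00)²(0.5821)⁴ = 2.870.
F_J/F_P = (L_J/L_P)/(d_J/d_P)² = 2.870/(0.500)² = 11.48.

11.5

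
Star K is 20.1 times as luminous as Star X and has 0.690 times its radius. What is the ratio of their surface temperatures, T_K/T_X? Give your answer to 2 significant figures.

2.5

L ∝ R²T⁴ gives T ∝ (L/R²)^(1/4), so
T_K/T_X = (20.1 / 0.690²)^(1/4) = (42.22)^(1/4) = 2.549.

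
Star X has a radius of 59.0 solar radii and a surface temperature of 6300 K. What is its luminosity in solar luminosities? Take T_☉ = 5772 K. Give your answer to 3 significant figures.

L/L_☉ = (R/R_☉)² (T/T_☉)⁴ = (59.0)² × (6300/5772)⁴
       = 3481 × (1.091)⁴ = 3481 × 1.419 = 4940.

4.94×10^3 solar luminosities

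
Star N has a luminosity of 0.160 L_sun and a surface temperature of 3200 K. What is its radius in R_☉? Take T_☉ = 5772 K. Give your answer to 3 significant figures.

R/R_☉ = √(L/L_☉) / (T/T_☉)² = √(0.160) / (0.5544)²
       = 0.4000 / 0.3074 = 1.301.

1.30 R_☉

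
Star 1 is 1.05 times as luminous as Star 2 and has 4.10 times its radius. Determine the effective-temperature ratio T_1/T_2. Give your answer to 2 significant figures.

0.50

L ∝ R²T⁴ gives T ∝ (L/R²)^(1/4), so
T_1/T_2 = (1.05 / 4.10²)^(1/4) = (0.06246)^(1/4) = 0.4999.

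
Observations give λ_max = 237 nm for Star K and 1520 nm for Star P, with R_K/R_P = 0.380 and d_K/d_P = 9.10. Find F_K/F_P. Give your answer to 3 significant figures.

2.95

Wien's law: T_K/T_P = λ_P/λ_K = 1520/237 = 6.414.
L_K/L_P = (R_K/R_P)²(T_K/T_P)⁴ = (0.380)²(6.414)⁴ = 244.3.
F_K/F_P = (L_K/L_P)/(d_K/d_P)² = 244.3/(9.10)² = 2.950.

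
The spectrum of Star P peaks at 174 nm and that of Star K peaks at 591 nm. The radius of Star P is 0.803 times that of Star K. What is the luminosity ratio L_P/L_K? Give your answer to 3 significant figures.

85.8

Wien's law gives T ∝ 1/λ_max, so T_P/T_K = λ_K/λ_P = 591/174 = 3.397.
Then L ∝ R²T⁴ gives L_P/L_K = (0.803)² × (3.397)⁴ = 0.6448 × 133.1 = 85.82.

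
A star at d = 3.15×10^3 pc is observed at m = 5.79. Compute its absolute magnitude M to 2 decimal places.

M = m − 5 log₁₀(d/10 pc) = 5.79 − 5 log₁₀(3.15×10^3/10)
  = 5.79 − 5 × 2.498 = 5.79 − 12.49 = -6.70.

-6.70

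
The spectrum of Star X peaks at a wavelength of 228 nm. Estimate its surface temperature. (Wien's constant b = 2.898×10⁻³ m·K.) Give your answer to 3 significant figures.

T = b/λ_max = 2.898×10⁻³ / (228×10⁻⁹) = 1.271×10^4 K.

1.27×10^4 K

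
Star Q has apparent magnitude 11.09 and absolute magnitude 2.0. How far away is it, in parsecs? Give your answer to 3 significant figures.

658 pc

m − M = 5 log₁₀(d/10 pc)
11.09 − (2.0) = 9.09 = 5 log₁₀(d/10)
d = 10 × 10^(9.09/5) = 10 × 10^1.818 = 657.7 pc.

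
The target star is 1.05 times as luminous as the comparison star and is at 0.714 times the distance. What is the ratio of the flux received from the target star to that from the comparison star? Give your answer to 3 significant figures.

F = L/(4πd²), so F_t/F_c = (L_t/L_c) / (d_t/d_c)²
= 1.05 / (0.714)² = 1.05 / 0.5098 = 2.060.

2.06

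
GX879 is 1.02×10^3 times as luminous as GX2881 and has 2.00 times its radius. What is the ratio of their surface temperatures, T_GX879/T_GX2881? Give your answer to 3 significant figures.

L ∝ R²T⁴ gives T ∝ (L/R²)^(1/4), so
T_GX879/T_GX2881 = (1.02×10^3 / 2.00²)^(1/4) = (255.0)^(1/4) = 3.996.

4.00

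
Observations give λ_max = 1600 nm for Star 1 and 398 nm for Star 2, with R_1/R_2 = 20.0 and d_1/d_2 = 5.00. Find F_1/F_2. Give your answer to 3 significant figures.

Wien's law: T_1/T_2 = λ_2/λ_1 = 398/1600 = 0.2487.
L_1/L_2 = (R_1/R_2)²(T_1/T_2)⁴ = (20.0)²(0.2487)⁴ = 1.531.
F_1/F_2 = (L_1/L_2)/(d_1/d_2)² = 1.531/(5.00)² = 0.06126.

0.0613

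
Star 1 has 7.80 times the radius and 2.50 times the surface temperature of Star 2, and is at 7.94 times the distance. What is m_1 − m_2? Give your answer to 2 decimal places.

-3.94

L_1/L_2 = (7.80)²(2.50)⁴ = 2377.
F_1/F_2 = (L_1/L_2)/(d_1/d_2)² = 2377/63.04 = 37.70.
m_1 − m_2 = −2.5 log₁₀(37.70) = -3.94.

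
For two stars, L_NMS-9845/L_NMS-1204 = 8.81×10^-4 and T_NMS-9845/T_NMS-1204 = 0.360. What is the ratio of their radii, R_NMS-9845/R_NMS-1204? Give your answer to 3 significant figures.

L ∝ R²T⁴ gives R ∝ √L / T², so
R_NMS-9845/R_NMS-1204 = √(8.81×10^-4) / (0.360)² = 0.02968 / 0.1296 = 0.2290.

0.229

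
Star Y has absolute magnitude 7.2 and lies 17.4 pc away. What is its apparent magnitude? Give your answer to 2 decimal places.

8.40

m = M + 5 log₁₀(d/10 pc) = 7.2 + 5 log₁₀(17.4/10)
  = 7.2 + 5 × 0.241 = 7.2 + 1.20 = 8.40.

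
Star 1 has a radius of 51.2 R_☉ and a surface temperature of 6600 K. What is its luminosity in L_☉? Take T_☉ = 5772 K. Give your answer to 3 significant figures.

L/L_☉ = (R/R_☉)² (T/T_☉)⁴ = (51.2)² × (6600/5772)⁴
       = 2621 × (1.143)⁴ = 2621 × 1.710 = 4481.

4.48×10^3 L_☉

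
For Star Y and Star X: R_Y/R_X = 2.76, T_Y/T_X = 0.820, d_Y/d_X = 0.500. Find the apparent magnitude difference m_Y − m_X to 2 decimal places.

L_Y/L_X = (2.76)²(0.820)⁴ = 3.444.
F_Y/F_X = (L_Y/L_X)/(d_Y/d_X)² = 3.444/0.2500 = 13.78.
m_Y − m_X = −2.5 log₁₀(13.78) = -2.85.

-2.85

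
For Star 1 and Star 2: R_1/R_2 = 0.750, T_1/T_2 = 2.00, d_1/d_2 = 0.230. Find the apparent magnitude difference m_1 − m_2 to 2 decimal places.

L_1/L_2 = (0.750)²(2.00)⁴ = 9.000.
F_1/F_2 = (L_1/L_2)/(d_1/d_2)² = 9.000/0.05290 = 170.1.
m_1 − m_2 = −2.5 log₁₀(170.1) = -5.58.

-5.58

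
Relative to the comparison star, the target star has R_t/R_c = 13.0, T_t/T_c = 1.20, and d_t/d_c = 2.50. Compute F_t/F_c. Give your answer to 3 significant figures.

56.1

L_t/L_c = (R_t/R_c)²(T_t/T_c)⁴ = (13.0)² × (1.20)⁴ = 350.4.
F_t/F_c = (L_t/L_c)/(d_t/d_c)² = 350.4 / (2.50)² = 56.07.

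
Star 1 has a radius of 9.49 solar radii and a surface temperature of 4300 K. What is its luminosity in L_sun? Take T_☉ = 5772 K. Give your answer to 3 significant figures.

L/L_☉ = (R/R_☉)² (T/T_☉)⁴ = (9.49)² × (4300/5772)⁴
       = 90.06 × (0.7450)⁴ = 90.06 × 0.3080 = 27.74.

27.7 L_sun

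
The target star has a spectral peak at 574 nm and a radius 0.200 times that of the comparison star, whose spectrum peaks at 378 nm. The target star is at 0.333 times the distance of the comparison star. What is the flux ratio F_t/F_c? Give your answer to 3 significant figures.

Wien's law: T_t/T_c = λ_c/λ_t = 378/574 = 0.6585.
L_t/L_c = (R_t/R_c)²(T_t/T_c)⁴ = (0.200)²(0.6585)⁴ = 0.007523.
F_t/F_c = (L_t/L_c)/(d_t/d_c)² = 0.007523/(0.333)² = 0.06784.

0.0678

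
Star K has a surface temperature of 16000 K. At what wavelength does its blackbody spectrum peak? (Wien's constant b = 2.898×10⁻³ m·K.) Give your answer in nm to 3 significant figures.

181 nm

λ_max = b/T = 2.898×10⁻³ / 16000 = 1.81×10^-7 m = 181.1 nm.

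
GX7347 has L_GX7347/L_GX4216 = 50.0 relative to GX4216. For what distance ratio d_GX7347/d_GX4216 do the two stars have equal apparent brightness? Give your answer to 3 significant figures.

Equal flux requires L_GX7347/d_GX7347² = L_GX4216/d_GX4216², so d_GX7347/d_GX4216 = √(L_GX7347/L_GX4216)
= √(50.0) = 7.071.

7.07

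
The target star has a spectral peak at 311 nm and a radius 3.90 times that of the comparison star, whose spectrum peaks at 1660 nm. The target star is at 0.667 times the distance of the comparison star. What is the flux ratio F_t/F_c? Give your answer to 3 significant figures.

Wien's law: T_t/T_c = λ_c/λ_t = 1660/311 = 5.338.
L_t/L_c = (R_t/R_c)²(T_t/T_c)⁴ = (3.90)²(5.338)⁴ = 1.235×10^4.
F_t/F_c = (L_t/L_c)/(d_t/d_c)² = 1.235×10^4/(0.667)² = 2.775×10^4.

2.78×10^4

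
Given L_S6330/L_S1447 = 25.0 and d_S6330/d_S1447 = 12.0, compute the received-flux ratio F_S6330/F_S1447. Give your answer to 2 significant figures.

F = L/(4πd²), so F_S6330/F_S1447 = (L_S6330/L_S1447) / (d_S6330/d_S1447)²
= 25.0 / (12.0)² = 25.0 / 144.0 = 0.1736.

0.17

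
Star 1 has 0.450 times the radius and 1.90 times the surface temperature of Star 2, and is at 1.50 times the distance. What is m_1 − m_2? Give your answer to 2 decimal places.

-0.17

L_1/L_2 = (0.450)²(1.90)⁴ = 2.639.
F_1/F_2 = (L_1/L_2)/(d_1/d_2)² = 2.639/2.250 = 1.173.
m_1 − m_2 = −2.5 log₁₀(1.173) = -0.17.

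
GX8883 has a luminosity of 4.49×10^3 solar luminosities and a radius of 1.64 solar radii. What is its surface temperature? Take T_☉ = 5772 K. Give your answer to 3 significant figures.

T/T_☉ = (L/L_☉)^(1/4) / (R/R_☉)^(1/2)
T = 5772 × (4.49×10^3)^(1/4) / √(1.64) = 5772 × 8.186 / 1.281 = 3.689×10^4 K.

3.69×10^4 K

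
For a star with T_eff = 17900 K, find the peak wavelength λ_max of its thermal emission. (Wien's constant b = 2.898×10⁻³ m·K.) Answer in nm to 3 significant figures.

162 nm

λ_max = b/T = 2.898×10⁻³ / 17900 = 1.62×10^-7 m = 161.9 nm.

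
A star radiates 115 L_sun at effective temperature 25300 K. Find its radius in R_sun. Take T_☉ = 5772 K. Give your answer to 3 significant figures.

0.558 R_sun

R/R_☉ = √(L/L_☉) / (T/T_☉)² = √(115) / (4.383)²
       = 10.72 / 19.21 = 0.5582.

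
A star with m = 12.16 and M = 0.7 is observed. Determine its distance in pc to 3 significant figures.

1.96×10^3 pc

m − M = 5 log₁₀(d/10 pc)
12.16 − (0.7) = 11.46 = 5 log₁₀(d/10)
d = 10 × 10^(11.46/5) = 10 × 10^2.292 = 1959 pc.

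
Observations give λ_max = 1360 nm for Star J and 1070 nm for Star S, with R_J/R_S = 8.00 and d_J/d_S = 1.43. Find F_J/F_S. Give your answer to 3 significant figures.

Wien's law: T_J/T_S = λ_S/λ_J = 1070/1360 = 0.7868.
L_J/L_S = (R_J/R_S)²(T_J/T_S)⁴ = (8.00)²(0.7868)⁴ = 24.52.
F_J/F_S = (L_J/L_S)/(d_J/d_S)² = 24.52/(1.43)² = 11.99.

12.0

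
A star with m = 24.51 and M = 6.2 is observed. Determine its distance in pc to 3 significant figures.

4.59×10^4 pc

m − M = 5 log₁₀(d/10 pc)
24.51 − (6.2) = 18.31 = 5 log₁₀(d/10)
d = 10 × 10^(18.31/5) = 10 × 10^3.662 = 4.592×10^4 pc.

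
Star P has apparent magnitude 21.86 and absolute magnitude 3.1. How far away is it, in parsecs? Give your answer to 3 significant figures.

5.65×10^4 pc

m − M = 5 log₁₀(d/10 pc)
21.86 − (3.1) = 18.76 = 5 log₁₀(d/10)
d = 10 × 10^(18.76/5) = 10 × 10^3.752 = 5.649×10^4 pc.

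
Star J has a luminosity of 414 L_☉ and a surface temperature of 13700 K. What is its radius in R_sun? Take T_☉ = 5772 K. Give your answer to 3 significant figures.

3.61 R_sun

R/R_☉ = √(L/L_☉) / (T/T_☉)² = √(414) / (2.374)²
       = 20.35 / 5.634 = 3.612.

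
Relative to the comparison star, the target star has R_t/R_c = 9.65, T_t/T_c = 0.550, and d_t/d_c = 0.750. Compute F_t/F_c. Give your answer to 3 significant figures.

15.1

L_t/L_c = (R_t/R_c)²(T_t/T_c)⁴ = (9.65)² × (0.550)⁴ = 8.521.
F_t/F_c = (L_t/L_c)/(d_t/d_c)² = 8.521 / (0.750)² = 15.15.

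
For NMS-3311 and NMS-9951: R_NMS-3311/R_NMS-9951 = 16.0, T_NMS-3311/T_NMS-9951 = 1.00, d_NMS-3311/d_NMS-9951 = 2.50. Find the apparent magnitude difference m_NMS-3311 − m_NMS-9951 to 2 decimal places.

L_NMS-3311/L_NMS-9951 = (16.0)²(1.00)⁴ = 256.0.
F_NMS-3311/F_NMS-9951 = (L_NMS-3311/L_NMS-9951)/(d_NMS-3311/d_NMS-9951)² = 256.0/6.250 = 40.96.
m_NMS-3311 − m_NMS-9951 = −2.5 log₁₀(40.96) = -4.03.

-4.03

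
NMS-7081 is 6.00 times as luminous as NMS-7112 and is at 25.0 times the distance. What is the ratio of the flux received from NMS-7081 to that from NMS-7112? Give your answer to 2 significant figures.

F = L/(4πd²), so F_NMS-7081/F_NMS-7112 = (L_NMS-7081/L_NMS-7112) / (d_NMS-7081/d_NMS-7112)²
= 6.00 / (25.0)² = 6.00 / 625.0 = 0.009600.

0.0096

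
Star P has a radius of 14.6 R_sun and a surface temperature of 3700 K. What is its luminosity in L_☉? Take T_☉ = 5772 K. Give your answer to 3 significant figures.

36.0 L_☉

L/L_☉ = (R/R_☉)² (T/T_☉)⁴ = (14.6)² × (3700/5772)⁴
       = 213.2 × (0.6410)⁴ = 213.2 × 0.1689 = 35.99.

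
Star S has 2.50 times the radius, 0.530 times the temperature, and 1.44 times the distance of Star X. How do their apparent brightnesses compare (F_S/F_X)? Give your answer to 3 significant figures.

L_S/L_X = (R_S/R_X)²(T_S/T_X)⁴ = (2.50)² × (0.530)⁴ = 0.4932.
F_S/F_X = (L_S/L_X)/(d_S/d_X)² = 0.4932 / (1.44)² = 0.2378.

0.238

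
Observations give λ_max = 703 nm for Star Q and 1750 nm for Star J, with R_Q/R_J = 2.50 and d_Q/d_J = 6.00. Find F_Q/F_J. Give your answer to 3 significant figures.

6.67

Wien's law: T_Q/T_J = λ_J/λ_Q = 1750/703 = 2.489.
L_Q/L_J = (R_Q/R_J)²(T_Q/T_J)⁴ = (2.50)²(2.489)⁴ = 240.0.
F_Q/F_J = (L_Q/L_J)/(d_Q/d_J)² = 240.0/(6.00)² = 6.667.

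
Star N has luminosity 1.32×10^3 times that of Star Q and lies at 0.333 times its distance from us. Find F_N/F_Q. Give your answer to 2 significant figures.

F = L/(4πd²), so F_N/F_Q = (L_N/L_Q) / (d_N/d_Q)²
= 1.32×10^3 / (0.333)² = 1.32×10^3 / 0.1109 = 1.190×10^4.

1.2×10^4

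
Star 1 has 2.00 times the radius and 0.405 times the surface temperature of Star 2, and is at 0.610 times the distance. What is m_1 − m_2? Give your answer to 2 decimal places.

1.35

L_1/L_2 = (2.00)²(0.405)⁴ = 0.1076.
F_1/F_2 = (L_1/L_2)/(d_1/d_2)² = 0.1076/0.3721 = 0.2892.
m_1 − m_2 = −2.5 log₁₀(0.2892) = 1.35.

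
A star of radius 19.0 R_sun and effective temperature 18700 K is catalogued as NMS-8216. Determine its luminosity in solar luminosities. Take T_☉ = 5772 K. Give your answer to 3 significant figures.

3.98×10^4 solar luminosities

L/L_☉ = (R/R_☉)² (T/T_☉)⁴ = (19.0)² × (18700/5772)⁴
       = 361.0 × (3.240)⁴ = 361.0 × 110.2 = 3.977×10^4.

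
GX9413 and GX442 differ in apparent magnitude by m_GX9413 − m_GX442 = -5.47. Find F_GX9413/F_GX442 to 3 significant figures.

F_GX9413/F_GX442 = 10^(−(m_GX9413 − m_GX442)/2.5) = 10^(5.47/2.5) = 10^2.188 = 154.2.

154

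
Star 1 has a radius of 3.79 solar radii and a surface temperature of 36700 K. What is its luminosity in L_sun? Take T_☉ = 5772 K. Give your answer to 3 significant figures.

L/L_☉ = (R/R_☉)² (T/T_☉)⁴ = (3.79)² × (36700/5772)⁴
       = 14.36 × (6.358)⁴ = 14.36 × 1634 = 2.348×10^4.

2.35×10^4 L_sun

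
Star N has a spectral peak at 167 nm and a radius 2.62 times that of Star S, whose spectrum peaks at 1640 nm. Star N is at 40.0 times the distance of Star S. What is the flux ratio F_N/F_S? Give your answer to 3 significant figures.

Wien's law: T_N/T_S = λ_S/λ_N = 1640/167 = 9.820.
L_N/L_S = (R_N/R_S)²(T_N/T_S)⁴ = (2.62)²(9.820)⁴ = 6.384×10^4.
F_N/F_S = (L_N/L_S)/(d_N/d_S)² = 6.384×10^4/(40.0)² = 39.90.

39.9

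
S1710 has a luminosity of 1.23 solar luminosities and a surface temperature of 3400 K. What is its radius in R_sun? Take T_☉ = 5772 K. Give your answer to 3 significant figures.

R/R_☉ = √(L/L_☉) / (T/T_☉)² = √(1.23) / (0.5891)²
       = 1.109 / 0.3470 = 3.196.

3.20 R_sun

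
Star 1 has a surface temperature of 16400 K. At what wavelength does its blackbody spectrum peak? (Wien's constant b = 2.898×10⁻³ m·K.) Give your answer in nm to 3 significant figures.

λ_max = b/T = 2.898×10⁻³ / 16400 = 1.77×10^-7 m = 176.7 nm.

177 nm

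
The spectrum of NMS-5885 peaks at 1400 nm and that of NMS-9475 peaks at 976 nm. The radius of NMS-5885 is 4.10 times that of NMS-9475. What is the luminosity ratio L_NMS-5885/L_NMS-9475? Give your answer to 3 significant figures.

3.97

Wien's law gives T ∝ 1/λ_max, so T_NMS-5885/T_NMS-9475 = λ_NMS-9475/λ_NMS-5885 = 976/1400 = 0.6971.
Then L ∝ R²T⁴ gives L_NMS-5885/L_NMS-9475 = (4.10)² × (0.6971)⁴ = 16.81 × 0.2362 = 3.971.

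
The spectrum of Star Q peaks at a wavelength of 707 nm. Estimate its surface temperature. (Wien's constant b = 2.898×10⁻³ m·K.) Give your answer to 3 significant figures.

4.10×10^3 K

T = b/λ_max = 2.898×10⁻³ / (707×10⁻⁹) = 4099 K.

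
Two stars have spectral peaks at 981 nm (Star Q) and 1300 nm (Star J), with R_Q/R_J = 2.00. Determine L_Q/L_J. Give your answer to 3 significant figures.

Wien's law gives T ∝ 1/λ_max, so T_Q/T_J = λ_J/λ_Q = 1300/981 = 1.325.
Then L ∝ R²T⁴ gives L_Q/L_J = (2.00)² × (1.325)⁴ = 4.000 × 3.084 = 12.34.

12.3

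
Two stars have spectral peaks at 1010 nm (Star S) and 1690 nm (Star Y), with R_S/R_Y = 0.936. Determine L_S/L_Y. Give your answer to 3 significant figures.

6.87

Wien's law gives T ∝ 1/λ_max, so T_S/T_Y = λ_Y/λ_S = 1690/1010 = 1.673.
Then L ∝ R²T⁴ gives L_S/L_Y = (0.936)² × (1.673)⁴ = 0.8761 × 7.839 = 6.868.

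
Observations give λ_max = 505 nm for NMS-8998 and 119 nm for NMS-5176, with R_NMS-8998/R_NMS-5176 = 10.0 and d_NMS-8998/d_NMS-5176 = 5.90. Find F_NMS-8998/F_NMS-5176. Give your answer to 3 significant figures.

Wien's law: T_NMS-8998/T_NMS-5176 = λ_NMS-5176/λ_NMS-8998 = 119/505 = 0.2356.
L_NMS-8998/L_NMS-5176 = (R_NMS-8998/R_NMS-5176)²(T_NMS-8998/T_NMS-5176)⁴ = (10.0)²(0.2356)⁴ = 0.3083.
F_NMS-8998/F_NMS-5176 = (L_NMS-8998/L_NMS-5176)/(d_NMS-8998/d_NMS-5176)² = 0.3083/(5.90)² = 0.008858.

0.00886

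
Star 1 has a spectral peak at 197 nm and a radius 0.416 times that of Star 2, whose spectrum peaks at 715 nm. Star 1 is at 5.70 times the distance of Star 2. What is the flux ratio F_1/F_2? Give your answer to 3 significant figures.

0.924

Wien's law: T_1/T_2 = λ_2/λ_1 = 715/197 = 3.629.
L_1/L_2 = (R_1/R_2)²(T_1/T_2)⁴ = (0.416)²(3.629)⁴ = 30.03.
F_1/F_2 = (L_1/L_2)/(d_1/d_2)² = 30.03/(5.70)² = 0.9243.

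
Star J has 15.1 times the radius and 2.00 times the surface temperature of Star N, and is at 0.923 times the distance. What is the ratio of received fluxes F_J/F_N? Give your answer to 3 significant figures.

4.28×10^3

L_J/L_N = (R_J/R_N)²(T_J/T_N)⁴ = (15.1)² × (2.00)⁴ = 3648.
F_J/F_N = (L_J/L_N)/(d_J/d_N)² = 3648 / (0.923)² = 4282.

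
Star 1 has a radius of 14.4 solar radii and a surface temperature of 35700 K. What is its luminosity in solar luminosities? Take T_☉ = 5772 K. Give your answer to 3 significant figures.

L/L_☉ = (R/R_☉)² (T/T_☉)⁴ = (14.4)² × (35700/5772)⁴
       = 207.4 × (6.185)⁴ = 207.4 × 1463 = 3.035×10^5.

3.03×10^5 solar luminosities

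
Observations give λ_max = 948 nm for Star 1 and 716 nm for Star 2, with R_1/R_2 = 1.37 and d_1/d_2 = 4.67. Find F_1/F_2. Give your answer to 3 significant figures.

Wien's law: T_1/T_2 = λ_2/λ_1 = 716/948 = 0.7553.
L_1/L_2 = (R_1/R_2)²(T_1/T_2)⁴ = (1.37)²(0.7553)⁴ = 0.6107.
F_1/F_2 = (L_1/L_2)/(d_1/d_2)² = 0.6107/(4.67)² = 0.02800.

0.0280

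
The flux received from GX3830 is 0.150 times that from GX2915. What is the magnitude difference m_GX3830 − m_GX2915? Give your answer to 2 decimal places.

m_GX3830 − m_GX2915 = −2.5 log₁₀(F_GX3830/F_GX2915) = −2.5 log₁₀(0.150) = −2.5 × (-0.824) = 2.060.

2.06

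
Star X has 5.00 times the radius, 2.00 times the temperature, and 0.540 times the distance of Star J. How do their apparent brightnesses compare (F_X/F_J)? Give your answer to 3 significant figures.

L_X/L_J = (R_X/R_J)²(T_X/T_J)⁴ = (5.00)² × (2.00)⁴ = 400.0.
F_X/F_J = (L_X/L_J)/(d_X/d_J)² = 400.0 / (0.540)² = 1372.

1.37×10^3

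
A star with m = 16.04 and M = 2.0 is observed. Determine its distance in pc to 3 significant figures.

m − M = 5 log₁₀(d/10 pc)
16.04 − (2.0) = 14.04 = 5 log₁₀(d/10)
d = 10 × 10^(14.04/5) = 10 × 10^2.808 = 6427 pc.

6.43×10^3 pc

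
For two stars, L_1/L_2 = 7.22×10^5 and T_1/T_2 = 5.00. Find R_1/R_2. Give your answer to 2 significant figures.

34

L ∝ R²T⁴ gives R ∝ √L / T², so
R_1/R_2 = √(7.22×10^5) / (5.00)² = 849.7 / 25.00 = 33.99.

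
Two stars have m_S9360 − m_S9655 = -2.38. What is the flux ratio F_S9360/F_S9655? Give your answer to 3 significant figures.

F_S9360/F_S9655 = 10^(−(m_S9360 − m_S9655)/2.5) = 10^(2.38/2.5) = 10^0.952 = 8.954.

8.95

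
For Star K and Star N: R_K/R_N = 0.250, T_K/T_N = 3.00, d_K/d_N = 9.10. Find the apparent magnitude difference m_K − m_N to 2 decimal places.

3.03

L_K/L_N = (0.250)²(3.00)⁴ = 5.062.
F_K/F_N = (L_K/L_N)/(d_K/d_N)² = 5.062/82.81 = 0.06113.
m_K − m_N = −2.5 log₁₀(0.06113) = 3.03.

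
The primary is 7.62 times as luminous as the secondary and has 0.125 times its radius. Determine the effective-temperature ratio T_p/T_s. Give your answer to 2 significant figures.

4.7

L ∝ R²T⁴ gives T ∝ (L/R²)^(1/4), so
T_p/T_s = (7.62 / 0.125²)^(1/4) = (487.7)^(1/4) = 4.699.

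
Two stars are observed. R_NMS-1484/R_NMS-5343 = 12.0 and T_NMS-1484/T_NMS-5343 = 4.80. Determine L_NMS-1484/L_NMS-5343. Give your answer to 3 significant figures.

7.64×10^4

From the Stefan–Boltzmann law, L ∝ R²T⁴, so
L_NMS-1484/L_NMS-5343 = (R_NMS-1484/R_NMS-5343)² (T_NMS-1484/T_NMS-5343)⁴ = (12.0)² × (4.80)⁴ = 144.0 × 530.8 = 7.644×10^4.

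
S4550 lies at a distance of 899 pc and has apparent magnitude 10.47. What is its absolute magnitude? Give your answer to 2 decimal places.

0.70

M = m − 5 log₁₀(d/10 pc) = 10.47 − 5 log₁₀(899/10)
  = 10.47 − 5 × 1.954 = 10.47 − 9.77 = 0.70.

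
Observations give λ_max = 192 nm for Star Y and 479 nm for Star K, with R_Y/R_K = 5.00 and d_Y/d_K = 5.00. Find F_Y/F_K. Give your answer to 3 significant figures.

Wien's law: T_Y/T_K = λ_K/λ_Y = 479/192 = 2.495.
L_Y/L_K = (R_Y/R_K)²(T_Y/T_K)⁴ = (5.00)²(2.495)⁴ = 968.4.
F_Y/F_K = (L_Y/L_K)/(d_Y/d_K)² = 968.4/(5.00)² = 38.74.

38.7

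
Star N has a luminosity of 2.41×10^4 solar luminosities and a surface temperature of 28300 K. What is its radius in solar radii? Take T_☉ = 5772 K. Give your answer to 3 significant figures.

6.46 solar radii

R/R_☉ = √(L/L_☉) / (T/T_☉)² = √(2.41×10^4) / (4.903)²
       = 155.2 / 24.04 = 6.458.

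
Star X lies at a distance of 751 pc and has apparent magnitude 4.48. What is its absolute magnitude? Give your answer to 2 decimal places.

-4.90

M = m − 5 log₁₀(d/10 pc) = 4.48 − 5 log₁₀(751/10)
  = 4.48 − 5 × 1.876 = 4.48 − 9.38 = -4.90.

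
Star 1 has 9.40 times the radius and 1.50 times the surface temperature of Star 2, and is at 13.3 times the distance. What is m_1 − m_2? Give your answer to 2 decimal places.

L_1/L_2 = (9.40)²(1.50)⁴ = 447.3.
F_1/F_2 = (L_1/L_2)/(d_1/d_2)² = 447.3/176.9 = 2.529.
m_1 − m_2 = −2.5 log₁₀(2.529) = -1.01.

-1.01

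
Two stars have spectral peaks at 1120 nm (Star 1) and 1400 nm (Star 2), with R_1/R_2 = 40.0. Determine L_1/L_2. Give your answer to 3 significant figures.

3.91×10^3

Wien's law gives T ∝ 1/λ_max, so T_1/T_2 = λ_2/λ_1 = 1400/1120 = 1.250.
Then L ∝ R²T⁴ gives L_1/L_2 = (40.0)² × (1.250)⁴ = 1600 × 2.441 = 3906.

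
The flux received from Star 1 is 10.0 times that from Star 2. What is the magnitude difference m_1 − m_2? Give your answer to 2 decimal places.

-2.50

m_1 − m_2 = −2.5 log₁₀(F_1/F_2) = −2.5 log₁₀(10.0) = −2.5 × (1.000) = -2.500.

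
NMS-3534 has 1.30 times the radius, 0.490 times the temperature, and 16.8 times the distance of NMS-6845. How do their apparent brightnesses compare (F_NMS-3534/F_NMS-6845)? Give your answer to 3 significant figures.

3.45×10^-4

L_NMS-3534/L_NMS-6845 = (R_NMS-3534/R_NMS-6845)²(T_NMS-3534/T_NMS-6845)⁴ = (1.30)² × (0.490)⁴ = 0.09743.
F_NMS-3534/F_NMS-6845 = (L_NMS-3534/L_NMS-6845)/(d_NMS-3534/d_NMS-6845)² = 0.09743 / (16.8)² = 3.452×10^-4.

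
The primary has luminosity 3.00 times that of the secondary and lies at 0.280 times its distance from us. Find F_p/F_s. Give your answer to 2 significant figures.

F = L/(4πd²), so F_p/F_s = (L_p/L_s) / (d_p/d_s)²
= 3.00 / (0.280)² = 3.00 / 0.07840 = 38.27.

38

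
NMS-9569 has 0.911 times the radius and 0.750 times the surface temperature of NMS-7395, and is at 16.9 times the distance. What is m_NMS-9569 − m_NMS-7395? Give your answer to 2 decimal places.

7.59

L_NMS-9569/L_NMS-7395 = (0.911)²(0.750)⁴ = 0.2626.
F_NMS-9569/F_NMS-7395 = (L_NMS-9569/L_NMS-7395)/(d_NMS-9569/d_NMS-7395)² = 0.2626/285.6 = 9.194×10^-4.
m_NMS-9569 − m_NMS-7395 = −2.5 log₁₀(9.194×10^-4) = 7.59.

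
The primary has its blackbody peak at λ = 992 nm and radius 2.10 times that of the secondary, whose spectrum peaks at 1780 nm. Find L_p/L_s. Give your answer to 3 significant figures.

45.7

Wien's law gives T ∝ 1/λ_max, so T_p/T_s = λ_s/λ_p = 1780/992 = 1.794.
Then L ∝ R²T⁴ gives L_p/L_s = (2.10)² × (1.794)⁴ = 4.410 × 10.37 = 45.72.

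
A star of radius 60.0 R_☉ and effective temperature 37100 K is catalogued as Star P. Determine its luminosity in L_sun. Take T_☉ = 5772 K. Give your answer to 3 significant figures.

L/L_☉ = (R/R_☉)² (T/T_☉)⁴ = (60.0)² × (37100/5772)⁴
       = 3600 × (6.428)⁴ = 3600 × 1707 = 6.145×10^6.

6.14×10^6 L_sun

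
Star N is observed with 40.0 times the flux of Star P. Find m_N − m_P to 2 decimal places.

-4.01

m_N − m_P = −2.5 log₁₀(F_N/F_P) = −2.5 log₁₀(40.0) = −2.5 × (1.602) = -4.005.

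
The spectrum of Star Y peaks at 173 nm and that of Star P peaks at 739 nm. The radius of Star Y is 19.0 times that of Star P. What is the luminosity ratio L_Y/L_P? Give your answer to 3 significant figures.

1.20×10^5

Wien's law gives T ∝ 1/λ_max, so T_Y/T_P = λ_P/λ_Y = 739/173 = 4.272.
Then L ∝ R²T⁴ gives L_Y/L_P = (19.0)² × (4.272)⁴ = 361.0 × 333.0 = 1.202×10^5.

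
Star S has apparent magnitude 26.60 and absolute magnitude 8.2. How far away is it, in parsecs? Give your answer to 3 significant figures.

4.79×10^4 pc

m − M = 5 log₁₀(d/10 pc)
26.60 − (8.2) = 18.40 = 5 log₁₀(d/10)
d = 10 × 10^(18.40/5) = 10 × 10^3.680 = 4.786×10^4 pc.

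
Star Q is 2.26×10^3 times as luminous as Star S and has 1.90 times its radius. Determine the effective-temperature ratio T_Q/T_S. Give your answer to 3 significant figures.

L ∝ R²T⁴ gives T ∝ (L/R²)^(1/4), so
T_Q/T_S = (2.26×10^3 / 1.90²)^(1/4) = (626.0)^(1/4) = 5.002.

5.00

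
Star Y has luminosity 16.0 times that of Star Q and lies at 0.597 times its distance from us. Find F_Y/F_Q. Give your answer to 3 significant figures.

44.9

F = L/(4πd²), so F_Y/F_Q = (L_Y/L_Q) / (d_Y/d_Q)²
= 16.0 / (0.597)² = 16.0 / 0.3564 = 44.89.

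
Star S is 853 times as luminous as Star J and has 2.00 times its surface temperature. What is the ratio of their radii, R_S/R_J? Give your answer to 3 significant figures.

L ∝ R²T⁴ gives R ∝ √L / T², so
R_S/R_J = √(853) / (2.00)² = 29.21 / 4.000 = 7.302.

7.30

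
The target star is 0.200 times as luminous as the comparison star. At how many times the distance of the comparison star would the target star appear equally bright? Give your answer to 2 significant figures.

0.45

Equal flux requires L_t/d_t² = L_c/d_c², so d_t/d_c = √(L_t/L_c)
= √(0.200) = 0.4472.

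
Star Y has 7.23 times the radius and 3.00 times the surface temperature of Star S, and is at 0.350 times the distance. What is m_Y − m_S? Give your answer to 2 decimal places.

-11.35

L_Y/L_S = (7.23)²(3.00)⁴ = 4234.
F_Y/F_S = (L_Y/L_S)/(d_Y/d_S)² = 4234/0.1225 = 3.456×10^4.
m_Y − m_S = −2.5 log₁₀(3.456×10^4) = -11.35.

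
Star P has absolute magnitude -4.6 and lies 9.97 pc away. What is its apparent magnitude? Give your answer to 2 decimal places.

-4.61

m = M + 5 log₁₀(d/10 pc) = -4.6 + 5 log₁₀(9.97/10)
  = -4.6 + 5 × -0.001 = -4.6 + -0.01 = -4.61.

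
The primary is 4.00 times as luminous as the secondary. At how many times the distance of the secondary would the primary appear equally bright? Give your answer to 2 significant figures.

2.0

Equal flux requires L_p/d_p² = L_s/d_s², so d_p/d_s = √(L_p/L_s)
= √(4.00) = 2.000.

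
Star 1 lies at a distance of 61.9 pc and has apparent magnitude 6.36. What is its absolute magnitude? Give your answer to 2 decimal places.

2.40

M = m − 5 log₁₀(d/10 pc) = 6.36 − 5 log₁₀(61.9/10)
  = 6.36 − 5 × 0.792 = 6.36 − 3.96 = 2.40.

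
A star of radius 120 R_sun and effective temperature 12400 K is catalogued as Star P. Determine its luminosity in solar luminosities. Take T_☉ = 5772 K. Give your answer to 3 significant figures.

L/L_☉ = (R/R_☉)² (T/T_☉)⁴ = (120)² × (12400/5772)⁴
       = 1.440×10^4 × (2.148)⁴ = 1.440×10^4 × 21.30 = 3.067×10^5.

3.07×10^5 solar luminosities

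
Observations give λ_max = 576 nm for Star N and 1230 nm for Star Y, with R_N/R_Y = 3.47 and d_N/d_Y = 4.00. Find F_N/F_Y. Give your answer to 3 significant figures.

15.6

Wien's law: T_N/T_Y = λ_Y/λ_N = 1230/576 = 2.135.
L_N/L_Y = (R_N/R_Y)²(T_N/T_Y)⁴ = (3.47)²(2.135)⁴ = 250.4.
F_N/F_Y = (L_N/L_Y)/(d_N/d_Y)² = 250.4/(4.00)² = 15.65.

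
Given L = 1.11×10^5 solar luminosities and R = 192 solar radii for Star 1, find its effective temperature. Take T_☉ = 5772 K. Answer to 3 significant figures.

7.60×10^3 K

T/T_☉ = (L/L_☉)^(1/4) / (R/R_☉)^(1/2)
T = 5772 × (1.11×10^5)^(1/4) / √(192) = 5772 × 18.25 / 13.86 = 7603 K.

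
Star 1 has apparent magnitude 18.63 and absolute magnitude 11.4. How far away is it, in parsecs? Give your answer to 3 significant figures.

279 pc

m − M = 5 log₁₀(d/10 pc)
18.63 − (11.4) = 7.23 = 5 log₁₀(d/10)
d = 10 × 10^(7.23/5) = 10 × 10^1.446 = 279.3 pc.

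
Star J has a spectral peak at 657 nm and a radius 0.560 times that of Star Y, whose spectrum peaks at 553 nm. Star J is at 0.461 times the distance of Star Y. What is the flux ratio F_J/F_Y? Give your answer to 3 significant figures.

0.741

Wien's law: T_J/T_Y = λ_Y/λ_J = 553/657 = 0.8417.
L_J/L_Y = (R_J/R_Y)²(T_J/T_Y)⁴ = (0.560)²(0.8417)⁴ = 0.1574.
F_J/F_Y = (L_J/L_Y)/(d_J/d_Y)² = 0.1574/(0.461)² = 0.7407.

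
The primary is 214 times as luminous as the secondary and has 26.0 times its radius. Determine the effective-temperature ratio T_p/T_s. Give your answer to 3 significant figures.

L ∝ R²T⁴ gives T ∝ (L/R²)^(1/4), so
T_p/T_s = (214 / 26.0²)^(1/4) = (0.3166)^(1/4) = 0.7501.

0.750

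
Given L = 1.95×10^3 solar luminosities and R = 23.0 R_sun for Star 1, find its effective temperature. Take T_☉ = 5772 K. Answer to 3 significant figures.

T/T_☉ = (L/L_☉)^(1/4) / (R/R_☉)^(1/2)
T = 5772 × (1.95×10^3)^(1/4) / √(23.0) = 5772 × 6.645 / 4.796 = 7998 K.

8.00×10^3 K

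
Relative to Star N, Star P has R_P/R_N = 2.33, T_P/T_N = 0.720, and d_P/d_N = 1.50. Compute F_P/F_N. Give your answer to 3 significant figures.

0.648

L_P/L_N = (R_P/R_N)²(T_P/T_N)⁴ = (2.33)² × (0.720)⁴ = 1.459.
F_P/F_N = (L_P/L_N)/(d_P/d_N)² = 1.459 / (1.50)² = 0.6484.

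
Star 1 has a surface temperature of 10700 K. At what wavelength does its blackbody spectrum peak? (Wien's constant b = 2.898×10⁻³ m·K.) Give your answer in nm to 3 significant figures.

λ_max = b/T = 2.898×10⁻³ / 10700 = 2.71×10^-7 m = 270.8 nm.

271 nm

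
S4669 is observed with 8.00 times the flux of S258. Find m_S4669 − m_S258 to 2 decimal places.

m_S4669 − m_S258 = −2.5 log₁₀(F_S4669/F_S258) = −2.5 log₁₀(8.00) = −2.5 × (0.903) = -2.258.

-2.26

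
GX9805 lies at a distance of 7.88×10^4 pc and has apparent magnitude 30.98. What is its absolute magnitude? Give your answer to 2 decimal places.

M = m − 5 log₁₀(d/10 pc) = 30.98 − 5 log₁₀(7.88×10^4/10)
  = 30.98 − 5 × 3.897 = 30.98 − 19.48 = 11.50.

11.50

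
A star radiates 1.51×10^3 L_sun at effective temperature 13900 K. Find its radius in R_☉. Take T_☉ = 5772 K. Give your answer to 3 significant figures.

R/R_☉ = √(L/L_☉) / (T/T_☉)² = √(1.51×10^3) / (2.408)²
       = 38.86 / 5.799 = 6.701.

6.70 R_☉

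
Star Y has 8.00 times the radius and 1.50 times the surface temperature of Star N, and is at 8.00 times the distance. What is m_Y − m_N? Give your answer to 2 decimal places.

-1.76

L_Y/L_N = (8.00)²(1.50)⁴ = 324.0.
F_Y/F_N = (L_Y/L_N)/(d_Y/d_N)² = 324.0/64.00 = 5.062.
m_Y − m_N = −2.5 log₁₀(5.062) = -1.76.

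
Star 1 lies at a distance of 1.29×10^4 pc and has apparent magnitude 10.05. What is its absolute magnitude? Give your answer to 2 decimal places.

-5.50

M = m − 5 log₁₀(d/10 pc) = 10.05 − 5 log₁₀(1.29×10^4/10)
  = 10.05 − 5 × 3.111 = 10.05 − 15.55 = -5.50.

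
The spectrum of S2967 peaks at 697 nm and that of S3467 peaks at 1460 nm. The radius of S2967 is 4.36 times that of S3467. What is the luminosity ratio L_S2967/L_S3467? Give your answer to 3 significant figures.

366

Wien's law gives T ∝ 1/λ_max, so T_S2967/T_S3467 = λ_S3467/λ_S2967 = 1460/697 = 2.095.
Then L ∝ R²T⁴ gives L_S2967/L_S3467 = (4.36)² × (2.095)⁴ = 19.01 × 19.25 = 366.0.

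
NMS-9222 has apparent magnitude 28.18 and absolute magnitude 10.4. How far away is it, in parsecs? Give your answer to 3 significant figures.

m − M = 5 log₁₀(d/10 pc)
28.18 − (10.4) = 17.78 = 5 log₁₀(d/10)
d = 10 × 10^(17.78/5) = 10 × 10^3.556 = 3.597×10^4 pc.

3.60×10^4 pc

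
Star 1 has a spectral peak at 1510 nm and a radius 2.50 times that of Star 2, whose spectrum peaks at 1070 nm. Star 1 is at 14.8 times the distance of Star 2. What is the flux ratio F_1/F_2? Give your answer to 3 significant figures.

Wien's law: T_1/T_2 = λ_2/λ_1 = 1070/1510 = 0.7086.
L_1/L_2 = (R_1/R_2)²(T_1/T_2)⁴ = (2.50)²(0.7086)⁴ = 1.576.
F_1/F_2 = (L_1/L_2)/(d_1/d_2)² = 1.576/(14.8)² = 0.007194.

0.00719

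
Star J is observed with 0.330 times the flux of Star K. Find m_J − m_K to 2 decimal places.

m_J − m_K = −2.5 log₁₀(F_J/F_K) = −2.5 log₁₀(0.330) = −2.5 × (-0.481) = 1.204.

1.20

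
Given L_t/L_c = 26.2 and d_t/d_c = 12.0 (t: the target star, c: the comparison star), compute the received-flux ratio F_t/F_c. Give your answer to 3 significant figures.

F = L/(4πd²), so F_t/F_c = (L_t/L_c) / (d_t/d_c)²
= 26.2 / (12.0)² = 26.2 / 144.0 = 0.1819.

0.182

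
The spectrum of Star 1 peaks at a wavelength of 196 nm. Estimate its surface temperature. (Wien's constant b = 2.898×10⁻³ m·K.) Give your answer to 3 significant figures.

T = b/λ_max = 2.898×10⁻³ / (196×10⁻⁹) = 1.479×10^4 K.

1.48×10^4 K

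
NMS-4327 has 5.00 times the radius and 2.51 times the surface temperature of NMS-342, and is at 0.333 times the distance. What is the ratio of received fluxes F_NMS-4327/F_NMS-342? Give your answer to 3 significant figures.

8.95×10^3

L_NMS-4327/L_NMS-342 = (R_NMS-4327/R_NMS-342)²(T_NMS-4327/T_NMS-342)⁴ = (5.00)² × (2.51)⁴ = 992.3.
F_NMS-4327/F_NMS-342 = (L_NMS-4327/L_NMS-342)/(d_NMS-4327/d_NMS-342)² = 992.3 / (0.333)² = 8948.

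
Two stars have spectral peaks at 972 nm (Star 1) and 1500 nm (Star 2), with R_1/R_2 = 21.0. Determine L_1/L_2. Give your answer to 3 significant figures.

2.50×10^3

Wien's law gives T ∝ 1/λ_max, so T_1/T_2 = λ_2/λ_1 = 1500/972 = 1.543.
Then L ∝ R²T⁴ gives L_1/L_2 = (21.0)² × (1.543)⁴ = 441.0 × 5.672 = 2501.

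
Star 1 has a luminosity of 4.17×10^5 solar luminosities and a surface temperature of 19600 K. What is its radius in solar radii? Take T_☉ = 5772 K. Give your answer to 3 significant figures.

R/R_☉ = √(L/L_☉) / (T/T_☉)² = √(4.17×10^5) / (3.396)²
       = 645.8 / 11.53 = 56.00.

56.0 solar radii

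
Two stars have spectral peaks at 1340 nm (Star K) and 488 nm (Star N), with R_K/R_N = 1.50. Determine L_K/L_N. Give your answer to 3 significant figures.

0.0396

Wien's law gives T ∝ 1/λ_max, so T_K/T_N = λ_N/λ_K = 488/1340 = 0.3642.
Then L ∝ R²T⁴ gives L_K/L_N = (1.50)² × (0.3642)⁴ = 2.250 × 0.01759 = 0.03958.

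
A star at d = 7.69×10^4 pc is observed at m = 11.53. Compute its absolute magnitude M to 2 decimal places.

M = m − 5 log₁₀(d/10 pc) = 11.53 − 5 log₁₀(7.69×10^4/10)
  = 11.53 − 5 × 3.886 = 11.53 − 19.43 = -7.90.

-7.90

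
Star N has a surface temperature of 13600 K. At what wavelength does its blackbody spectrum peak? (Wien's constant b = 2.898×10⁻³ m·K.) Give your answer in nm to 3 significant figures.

λ_max = b/T = 2.898×10⁻³ / 13600 = 2.13×10^-7 m = 213.1 nm.

213 nm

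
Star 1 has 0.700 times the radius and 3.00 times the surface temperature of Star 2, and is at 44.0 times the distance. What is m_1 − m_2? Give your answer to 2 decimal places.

L_1/L_2 = (0.700)²(3.00)⁴ = 39.69.
F_1/F_2 = (L_1/L_2)/(d_1/d_2)² = 39.69/1936 = 0.02050.
m_1 − m_2 = −2.5 log₁₀(0.02050) = 4.22.

4.22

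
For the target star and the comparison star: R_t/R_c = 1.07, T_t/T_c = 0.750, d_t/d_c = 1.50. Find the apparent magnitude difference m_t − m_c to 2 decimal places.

1.98

L_t/L_c = (1.07)²(0.750)⁴ = 0.3623.
F_t/F_c = (L_t/L_c)/(d_t/d_c)² = 0.3623/2.250 = 0.1610.
m_t − m_c = −2.5 log₁₀(0.1610) = 1.98.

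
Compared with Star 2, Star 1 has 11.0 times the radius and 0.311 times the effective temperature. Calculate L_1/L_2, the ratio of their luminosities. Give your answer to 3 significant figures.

1.13

From the Stefan–Boltzmann law, L ∝ R²T⁴, so
L_1/L_2 = (R_1/R_2)² (T_1/T_2)⁴ = (11.0)² × (0.311)⁴ = 121.0 × 0.009355 = 1.132.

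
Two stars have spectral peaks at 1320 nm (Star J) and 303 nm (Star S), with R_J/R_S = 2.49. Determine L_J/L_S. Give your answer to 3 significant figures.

0.0172

Wien's law gives T ∝ 1/λ_max, so T_J/T_S = λ_S/λ_J = 303/1320 = 0.2295.
Then L ∝ R²T⁴ gives L_J/L_S = (2.49)² × (0.2295)⁴ = 6.200 × 0.002776 = 0.01721.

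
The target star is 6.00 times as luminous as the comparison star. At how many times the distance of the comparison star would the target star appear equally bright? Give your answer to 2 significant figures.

2.4

Equal flux requires L_t/d_t² = L_c/d_c², so d_t/d_c = √(L_t/L_c)
= √(6.00) = 2.449.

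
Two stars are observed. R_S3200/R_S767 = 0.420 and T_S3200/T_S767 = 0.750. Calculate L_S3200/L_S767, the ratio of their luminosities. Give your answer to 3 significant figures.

0.0558

From the Stefan–Boltzmann law, L ∝ R²T⁴, so
L_S3200/L_S767 = (R_S3200/R_S767)² (T_S3200/T_S767)⁴ = (0.420)² × (0.750)⁴ = 0.1764 × 0.3164 = 0.05581.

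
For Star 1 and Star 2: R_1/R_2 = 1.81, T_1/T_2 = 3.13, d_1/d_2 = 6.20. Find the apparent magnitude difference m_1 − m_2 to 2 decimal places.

L_1/L_2 = (1.81)²(3.13)⁴ = 314.4.
F_1/F_2 = (L_1/L_2)/(d_1/d_2)² = 314.4/38.44 = 8.180.
m_1 − m_2 = −2.5 log₁₀(8.180) = -2.28.

-2.28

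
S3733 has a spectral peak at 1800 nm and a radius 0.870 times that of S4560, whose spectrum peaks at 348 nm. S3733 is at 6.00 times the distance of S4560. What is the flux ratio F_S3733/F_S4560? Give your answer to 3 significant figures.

2.94×10^-5

Wien's law: T_S3733/T_S4560 = λ_S4560/λ_S3733 = 348/1800 = 0.1933.
L_S3733/L_S4560 = (R_S3733/R_S4560)²(T_S3733/T_S4560)⁴ = (0.870)²(0.1933)⁴ = 0.001057.
F_S3733/F_S4560 = (L_S3733/L_S4560)/(d_S3733/d_S4560)² = 0.001057/(6.00)² = 2.937×10^-5.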